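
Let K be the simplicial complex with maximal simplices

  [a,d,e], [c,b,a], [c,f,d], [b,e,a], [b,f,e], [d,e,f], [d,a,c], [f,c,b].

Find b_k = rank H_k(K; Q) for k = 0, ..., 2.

b_0 = 1, b_1 = 0, b_2 = 1.

Fix the vertex order a < b < c < d < e < f and write every simplex with vertices in increasing order. Then dim K = 2 and the simplices of K are:

  0-simplices (6): a, b, c, d, e, f
  1-simplices (12): ab, ac, ad, ae, bc, be, bf, cd, cf, de, df, ef
  2-simplices (8): abc, abe, acd, ade, bcf, bef, cdf, def

so the chain groups are C_0 ≅ Z^6, C_1 ≅ Z^12, C_2 ≅ Z^8.

∂_1: C_1 → C_0 sends each edge [p,q] (with p < q) to q − p. For instance
  ∂cd = d − c.
As a 6×12 matrix over Z this has rank 5, with invariant factors (1,1,1,1,1).

The boundary map ∂_2: C_2 → C_1 acts by ∂[p,q,r] = [q,r] − [p,r] + [p,q]. For instance
  ∂acd = cd − ad + ac,
  ∂abe = be − ae + ab.
The resulting 12×8 matrix has rank 7, and its Smith normal form has invariant factors (1,1,1,1,1,1,1).

Reading off H_k = ker ∂_k / im ∂_{k+1}:

  H_0: rank C_0 − rank ∂_1 = 6 − 5 = 1, and the invariant factors of ∂_1 are all 1, so H_0 ≅ Z.
  H_1: rank ker ∂_1 − rank ∂_2 = (12 − 5) − 7 = 0, and the invariant factors of ∂_2 are all 1, so H_1 ≅ 0.
  H_2: rank ker ∂_2 − rank ∂_3 = (8 − 7) − 0 = 1, and there is no ∂_3, so H_2 ≅ Z.

As a check, the Euler characteristic is 6 − 12 + 8 = 2, which agrees with 1 − 0 + 1 = 2.
(K is a triangulation of the 2-sphere S^2.)

Hence the Betti numbers are b_0 = 1, b_1 = 0, b_2 = 1.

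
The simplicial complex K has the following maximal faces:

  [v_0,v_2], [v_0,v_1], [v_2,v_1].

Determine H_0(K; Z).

H_0 ≅ Z.

We work with the vertex ordering v_0 < v_1 < v_2. The simplices of K, each written with vertices in increasing order, are:

  0-simplices (3): [v_0], [v_1], [v_2]
  1-simplices (3): [v_0,v_1], [v_0,v_2], [v_1,v_2]

so the chain groups are C_0 ≅ Z^3, C_1 ≅ Z^3.

Boundary ∂_1: C_1 → C_0 sends each edge [p,q] (with p < q) to q − p. For instance
  ∂[v_0,v_2] = [v_2] − [v_0].
As a 3×3 matrix over Z this has rank 2, with invariant factors (1,1).

Now H_k = ker ∂_k / im ∂_{k+1}, so:

  H_0: rank C_0 − rank ∂_1 = 3 − 2 = 1, and the invariant factors of ∂_1 are all 1, so H_0 ≅ Z.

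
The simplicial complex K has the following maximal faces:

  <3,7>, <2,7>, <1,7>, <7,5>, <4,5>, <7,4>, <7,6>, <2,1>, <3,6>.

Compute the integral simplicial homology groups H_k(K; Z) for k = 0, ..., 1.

We work with the vertex ordering 1 < 2 < 3 < 4 < 5 < 6 < 7. The simplices of K, each written with vertices in increasing order, are:

  0-simplices (7): [1], [2], [3], [4], [5], [6], [7]
  1-simplices (9): [1,2], [1,7], [2,7], [3,6], [3,7], [4,5], [4,7], [5,7], [6,7]

Hence C_0 ≅ Z^7, C_1 ≅ Z^9.

∂_1: C_1 → C_0 is given by ∂[p,q] = [q] − [p]. For instance
  ∂[4,7] = [7] − [4].
The resulting 7×9 matrix has rank 6, and its Smith normal form has invariant factors (1,1,1,1,1,1).

Now H_k = ker ∂_k / im ∂_{k+1}, so:

  H_0: rank C_0 − rank ∂_1 = 7 − 6 = 1, and the invariant factors of ∂_1 are all 1, so H_0 = Z.
  H_1: rank ker ∂_1 − rank ∂_2 = (9 − 6) − 0 = 3, and there is no ∂_2, so H_1 = Z^3.

(K is a triangulation of a wedge of 3 circles.)

H_0 ≅ Z,  H_1 ≅ Z^3.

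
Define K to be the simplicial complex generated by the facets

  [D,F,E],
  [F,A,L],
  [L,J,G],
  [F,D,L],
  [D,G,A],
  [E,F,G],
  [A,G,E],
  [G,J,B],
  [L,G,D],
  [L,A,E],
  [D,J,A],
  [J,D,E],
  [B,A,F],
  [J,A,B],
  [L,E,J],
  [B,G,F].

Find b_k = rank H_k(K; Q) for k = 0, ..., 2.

b_0 = 1, b_1 = 2, b_2 = 1.

Fix the vertex order A < B < D < E < F < G < J < L and write every simplex with vertices in increasing order. Then dim K = 2 and the simplices of K are:

  0-simplices (8): A, B, D, E, F, G, J, L
  1-simplices (24): AB, AD, AE, AF, AG, AJ, AL, BF, BG, BJ, DE, DF, DG, DJ, DL, EF, EG, EJ, EL, FG, FL, GJ, GL, JL
  2-simplices (16): ABF, ABJ, ADG, ADJ, AEG, AEL, AFL, BFG, BGJ, DEF, DEJ, DFL, DGL, EFG, EJL, GJL

giving chain groups C_0 ≅ Z^8, C_1 ≅ Z^24, C_2 ≅ Z^16.

Boundary ∂_1: C_1 → C_0 maps an edge to its endpoints' difference, ∂[p,q] = q − p. For instance
  ∂DE = E − D.
The resulting 8×24 matrix has rank 7, and its Smith normal form has invariant factors (1,1,1,1,1,1,1).

∂_2: C_2 → C_1 maps a triangle to the signed sum of its edges. For instance
  ∂BFG = FG − BG + BF,
  ∂AEL = EL − AL + AE.
The 24×16 boundary matrix has rank 15 and Smith normal form diag(1,1,1,1,1,1,1,1,1,1,1,1,1,1,1).

Now H_k = ker ∂_k / im ∂_{k+1}, so:

  H_0: rank C_0 − rank ∂_1 = 8 − 7 = 1, and the invariant factors of ∂_1 are all 1, so H_0 ≅ Z.
  H_1: rank ker ∂_1 − rank ∂_2 = (24 − 7) − 15 = 2, and the invariant factors of ∂_2 are all 1, so H_1 ≅ Z^2.
  H_2: rank ker ∂_2 − rank ∂_3 = (16 − 15) − 0 = 1, and there is no ∂_3, so H_2 ≅ Z.

As a check, the Euler characteristic is 8 − 24 + 16 = 0, which agrees with 1 − 2 + 1 = 0.

Hence the Betti numbers are b_0 = 1, b_1 = 2, b_2 = 1.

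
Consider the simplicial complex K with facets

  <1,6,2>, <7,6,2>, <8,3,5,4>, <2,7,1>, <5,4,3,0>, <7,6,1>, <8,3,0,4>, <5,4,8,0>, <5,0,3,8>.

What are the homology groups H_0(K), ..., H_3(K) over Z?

Order the vertices as 0 < 1 < 2 < 3 < 4 < 5 < 6 < 7 < 8. Listing each simplex with vertices in this order, K has dimension 3 with simplices:

  0-simplices (9): [0], [1], [2], [3], [4], [5], [6], [7], [8]
  1-simplices (16): [0,3], [0,4], [0,5], [0,8], [1,2], [1,6], [1,7], [2,6], [2,7], [3,4], [3,5], [3,8], [4,5], [4,8], [5,8], [6,7]
  2-simplices (14): [0,3,4], [0,3,5], [0,3,8], [0,4,5], [0,4,8], [0,5,8], [1,2,6], [1,2,7], [1,6,7], [2,6,7], [3,4,5], [3,4,8], [3,5,8], [4,5,8]
  3-simplices (5): [0,3,4,5], [0,3,4,8], [0,3,5,8], [0,4,5,8], [3,4,5,8]

giving chain groups C_0 ≅ Z^9, C_1 ≅ Z^16, C_2 ≅ Z^14, C_3 ≅ Z^5.

The boundary map ∂_1: C_1 → C_0 is given by ∂[p,q] = [q] − [p]. For instance
  ∂[1,7] = [7] − [1].
The resulting 9×16 matrix has rank 7, and its Smith normal form has invariant factors (1,1,1,1,1,1,1).

The boundary map ∂_2: C_2 → C_1 acts by ∂[p,q,r] = [q,r] − [p,r] + [p,q]. For instance
  ∂[0,3,8] = [3,8] − [0,8] + [0,3],
  ∂[3,5,8] = [5,8] − [3,8] + [3,5].
The 16×14 boundary matrix has rank 9 and Smith normal form diag(1,1,1,1,1,1,1,1,1).

∂_3: C_3 → C_2 sends each 3-simplex σ to the alternating sum Σ_i (−1)^i (σ with its i-th vertex removed). For instance
  ∂[0,3,4,5] = [3,4,5] − [0,4,5] + [0,3,5] − [0,3,4],
  ∂[0,3,5,8] = [3,5,8] − [0,5,8] + [0,3,8] − [0,3,5].
The resulting 14×5 matrix has rank 4, and its Smith normal form has invariant factors (1,1,1,1).

Reading off H_k = ker ∂_k / im ∂_{k+1}:

  H_0: rank C_0 − rank ∂_1 = 9 − 7 = 2, and the invariant factors of ∂_1 are all 1, so H_0 ≅ Z^2.
  H_1: rank ker ∂_1 − rank ∂_2 = (16 − 7) − 9 = 0, and the invariant factors of ∂_2 are all 1, so H_1 ≅ 0.
  H_2: rank ker ∂_2 − rank ∂_3 = (14 − 9) − 4 = 1, and the invariant factors of ∂_3 are all 1, so H_2 ≅ Z.
  H_3: rank ker ∂_3 − rank ∂_4 = (5 − 4) − 0 = 1, and there is no ∂_4, so H_3 ≅ Z.

As a check, the Euler characteristic is 9 − 16 + 14 − 5 = 2, which agrees with 2 − 0 + 1 − 1 = 2.

H_0 = Z^2,  H_1 = 0,  H_2 = Z,  H_3 = Z.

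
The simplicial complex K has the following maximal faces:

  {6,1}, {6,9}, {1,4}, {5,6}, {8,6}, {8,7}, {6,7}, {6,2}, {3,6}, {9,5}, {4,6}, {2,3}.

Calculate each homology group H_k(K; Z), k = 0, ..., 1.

Order the vertices as 1 < 2 < 3 < 4 < 5 < 6 < 7 < 8 < 9. Listing each simplex with vertices in this order, K has dimension 1 with simplices:

  0-simplices (9): [1], [2], [3], [4], [5], [6], [7], [8], [9]
  1-simplices (12): [1,4], [1,6], [2,3], [2,6], [3,6], [4,6], [5,6], [5,9], [6,7], [6,8], [6,9], [7,8]

so the chain groups are C_0 ≅ Z^9, C_1 ≅ Z^12.

Boundary ∂_1: C_1 → C_0 is given by ∂[p,q] = [q] − [p].
The 9×12 boundary matrix has rank 8 and Smith normal form diag(1,1,1,1,1,1,1,1).

Computing H_k = (kernel of ∂_k) / (image of ∂_{k+1}):

  H_0: rank C_0 − rank ∂_1 = 9 − 8 = 1, and the invariant factors of ∂_1 are all 1, so H_0 ≅ Z.
  H_1: rank ker ∂_1 − rank ∂_2 = (12 − 8) − 0 = 4, and there is no ∂_2, so H_1 ≅ Z^4.

H_0 ≅ Z,  H_1 ≅ Z^4.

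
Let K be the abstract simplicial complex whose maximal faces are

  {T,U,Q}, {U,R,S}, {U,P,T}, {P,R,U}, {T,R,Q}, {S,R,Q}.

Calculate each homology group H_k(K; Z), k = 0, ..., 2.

H_0 ≅ Z,  H_1 ≅ Z,  H_2 = 0.

Take the total order P < Q < R < S < T < U on the vertex set. Then K (dimension 2) consists of the simplices:

  0-simplices (6): P, Q, R, S, T, U
  1-simplices (12): PR, PT, PU, QR, QS, QT, QU, RS, RT, RU, SU, TU
  2-simplices (6): PRU, PTU, QRS, QRT, QTU, RSU

Hence C_0 ≅ Z^6, C_1 ≅ Z^12, C_2 ≅ Z^6.

∂_1: C_1 → C_0 sends each edge [p,q] (with p < q) to q − p. For instance
  ∂TU = U − T.
The resulting 6×12 matrix has rank 5, and its Smith normal form has invariant factors (1,1,1,1,1).

∂_2: C_2 → C_1 sends each 2-simplex [p,q,r] to [q,r] − [p,r] + [p,q]. For instance
  ∂QRT = RT − QT + QR,
  ∂QTU = TU − QU + QT.
The resulting 12×6 matrix has rank 6, and its Smith normal form has invariant factors (1,1,1,1,1,1).

From H_k ≅ ker(∂_k) / im(∂_{k+1}) we obtain:

  H_0: rank C_0 − rank ∂_1 = 6 − 5 = 1, and the invariant factors of ∂_1 are all 1, so H_0 = Z.
  H_1: rank ker ∂_1 − rank ∂_2 = (12 − 5) − 6 = 1, and the invariant factors of ∂_2 are all 1, so H_1 = Z.
  H_2: rank ker ∂_2 − rank ∂_3 = (6 − 6) − 0 = 0, and there is no ∂_3, so H_2 = 0.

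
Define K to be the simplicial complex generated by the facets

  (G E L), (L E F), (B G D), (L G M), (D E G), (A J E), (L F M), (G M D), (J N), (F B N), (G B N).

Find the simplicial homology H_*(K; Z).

H_0 ≅ Z,  H_1 ≅ Z^2,  H_2 = 0.

K has 10 vertices, 21 edges, 10 triangles.
rank ∂_0 = 0, rank ∂_1 = 9 ⇒ b_0 = 10 − 0 − 9 = 1; all invariant factors of ∂_1 are 1 so no torsion. So H_0 ≅ Z.
rank ∂_1 = 9, rank ∂_2 = 10 ⇒ b_1 = 21 − 9 − 10 = 2; all invariant factors of ∂_2 are 1 so no torsion. So H_1 ≅ Z^2.
rank ∂_2 = 10, rank ∂_3 = 0 ⇒ b_2 = 10 − 10 − 0 = 0. So H_2 ≅ 0.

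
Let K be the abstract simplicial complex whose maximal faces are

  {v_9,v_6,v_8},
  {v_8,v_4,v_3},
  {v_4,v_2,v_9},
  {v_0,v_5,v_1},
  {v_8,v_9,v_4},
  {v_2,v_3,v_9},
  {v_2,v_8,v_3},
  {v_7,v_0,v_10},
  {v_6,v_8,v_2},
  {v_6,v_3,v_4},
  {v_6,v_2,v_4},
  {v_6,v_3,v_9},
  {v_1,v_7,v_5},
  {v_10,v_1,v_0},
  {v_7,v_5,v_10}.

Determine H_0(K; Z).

H_0 = Z^2.

Take the total order v_0 < v_1 < v_2 < v_3 < v_4 < v_5 < v_6 < v_7 < v_8 < v_9 < v_10 on the vertex set. Then K (dimension 2) consists of the simplices:

  0-simplices (11): [v_0], [v_1], [v_2], [v_3], [v_4], [v_5], [v_6], [v_7], [v_8], [v_9], [v_10]
  1-simplices (25): (25 of them)
  2-simplices (15): (15 of them)

so the chain groups are C_0 ≅ Z^11, C_1 ≅ Z^25, C_2 ≅ Z^15.

Boundary ∂_1: C_1 → C_0 is given by ∂[p,q] = [q] − [p]. For instance
  ∂[v_7,v_10] = [v_10] − [v_7].
As a 11×25 matrix over Z this has rank 9, with invariant factors (1,1,1,1,1,1,1,1,1).

Boundary ∂_2: C_2 → C_1 sends each 2-simplex [p,q,r] to [q,r] − [p,r] + [p,q]. For instance
  ∂[v_2,v_3,v_9] = [v_3,v_9] − [v_2,v_9] + [v_2,v_3],
  ∂[v_0,v_1,v_5] = [v_1,v_5] − [v_0,v_5] + [v_0,v_1].
The resulting 25×15 matrix has rank 15, and its Smith normal form has invariant factors (1,1,1,1,1,1,1,1,1,1,1,1,1,1,2).

From H_k ≅ ker(∂_k) / im(∂_{k+1}) we obtain:

  H_0: rank C_0 − rank ∂_1 = 11 − 9 = 2, and the invariant factors of ∂_1 are all 1, so H_0 = Z^2.

(K is a triangulation of the disjoint union of the Möbius band and the real projective plane RP^2.)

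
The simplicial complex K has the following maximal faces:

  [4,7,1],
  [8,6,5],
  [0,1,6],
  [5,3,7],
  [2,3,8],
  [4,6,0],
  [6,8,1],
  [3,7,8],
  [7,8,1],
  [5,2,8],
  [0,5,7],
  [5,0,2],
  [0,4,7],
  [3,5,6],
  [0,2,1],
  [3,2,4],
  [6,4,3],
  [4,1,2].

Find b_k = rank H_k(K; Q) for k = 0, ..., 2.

K has 9 vertices, 27 edges, 18 triangles.
rank ∂_0 = 0, rank ∂_1 = 8 ⇒ b_0 = 9 − 0 − 8 = 1; all invariant factors of ∂_1 are 1 so no torsion. So H_0 = Z.
rank ∂_1 = 8, rank ∂_2 = 18 ⇒ b_1 = 27 − 8 − 18 = 1; ∂_2 has invariant factor(s) [2] giving torsion. So H_1 = Z ⊕ Z_2.
rank ∂_2 = 18, rank ∂_3 = 0 ⇒ b_2 = 18 − 18 − 0 = 0. So H_2 = 0.

b_0 = 1, b_1 = 1, b_2 = 0.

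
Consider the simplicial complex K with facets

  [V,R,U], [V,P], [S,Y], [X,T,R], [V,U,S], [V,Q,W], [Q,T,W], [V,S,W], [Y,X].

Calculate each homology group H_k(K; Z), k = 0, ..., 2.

H_0 = Z,  H_1 = Z^2,  H_2 = 0.

Order the vertices as P < Q < R < S < T < U < V < W < X < Y. Listing each simplex with vertices in this order, K has dimension 2 with simplices:

  0-simplices (10): P, Q, R, S, T, U, V, W, X, Y
  1-simplices (17): PV, QT, QV, QW, RT, RU, RV, RX, SU, SV, SW, SY, TW, TX, UV, VW, XY
  2-simplices (6): QTW, QVW, RTX, RUV, SUV, SVW

giving chain groups C_0 ≅ Z^10, C_1 ≅ Z^17, C_2 ≅ Z^6.

∂_1: C_1 → C_0 maps an edge to its endpoints' difference, ∂[p,q] = q − p. For instance
  ∂RU = U − R.
This gives a 10×17 integer matrix of rank 9; reducing to Smith normal form yields diagonal entries (1,1,1,1,1,1,1,1,1).

Boundary ∂_2: C_2 → C_1 sends each 2-simplex [p,q,r] to [q,r] − [p,r] + [p,q]. For instance
  ∂RTX = TX − RX + RT,
  ∂SUV = UV − SV + SU.
This gives a 17×6 integer matrix of rank 6; reducing to Smith normal form yields diagonal entries (1,1,1,1,1,1).

Reading off H_k = ker ∂_k / im ∂_{k+1}:

  H_0: rank C_0 − rank ∂_1 = 10 − 9 = 1, and the invariant factors of ∂_1 are all 1, so H_0 = Z.
  H_1: rank ker ∂_1 − rank ∂_2 = (17 − 9) − 6 = 2, and the invariant factors of ∂_2 are all 1, so H_1 = Z^2.
  H_2: rank ker ∂_2 − rank ∂_3 = (6 − 6) − 0 = 0, and there is no ∂_3, so H_2 = 0.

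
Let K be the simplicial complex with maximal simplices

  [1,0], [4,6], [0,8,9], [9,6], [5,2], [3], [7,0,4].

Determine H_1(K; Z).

Take the total order 0 < 1 < 2 < 3 < 4 < 5 < 6 < 7 < 8 < 9 on the vertex set. Then K (dimension 2) consists of the simplices:

  0-simplices (10): [0], [1], [2], [3], [4], [5], [6], [7], [8], [9]
  1-simplices (10): [0,1], [0,4], [0,7], [0,8], [0,9], [2,5], [4,6], [4,7], [6,9], [8,9]
  2-simplices (2): [0,4,7], [0,8,9]

so the chain groups are C_0 ≅ Z^10, C_1 ≅ Z^10, C_2 ≅ Z^2.

∂_1: C_1 → C_0 sends each edge [p,q] (with p < q) to q − p.
The 10×10 boundary matrix has rank 7 and Smith normal form diag(1,1,1,1,1,1,1).

Boundary ∂_2: C_2 → C_1 acts by ∂[p,q,r] = [q,r] − [p,r] + [p,q]. For instance
  ∂[0,4,7] = [4,7] − [0,7] + [0,4],
  ∂[0,8,9] = [8,9] − [0,9] + [0,8].
This gives a 10×2 integer matrix of rank 2; reducing to Smith normal form yields diagonal entries (1,1).

Reading off H_k = ker ∂_k / im ∂_{k+1}:

  H_1: rank ker ∂_1 − rank ∂_2 = (10 − 7) − 2 = 1, and the invariant factors of ∂_2 are all 1, so H_1 ≅ Z.

H_1 ≅ Z.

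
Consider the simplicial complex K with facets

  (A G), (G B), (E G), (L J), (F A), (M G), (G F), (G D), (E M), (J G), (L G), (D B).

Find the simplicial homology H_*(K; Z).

H_0 ≅ Z,  H_1 ≅ Z^4.

Fix the vertex order A < B < D < E < F < G < J < L < M and write every simplex with vertices in increasing order. Then dim K = 1 and the simplices of K are:

  0-simplices (9): A, B, D, E, F, G, J, L, M
  1-simplices (12): AF, AG, BD, BG, DG, EG, EM, FG, GJ, GL, GM, JL

so the chain groups are C_0 ≅ Z^9, C_1 ≅ Z^12.

∂_1: C_1 → C_0 maps an edge to its endpoints' difference, ∂[p,q] = q − p. For instance
  ∂BD = D − B.
This gives a 9×12 integer matrix of rank 8; reducing to Smith normal form yields diagonal entries (1,1,1,1,1,1,1,1).

From H_k ≅ ker(∂_k) / im(∂_{k+1}) we obtain:

  H_0: rank C_0 − rank ∂_1 = 9 − 8 = 1, and the invariant factors of ∂_1 are all 1, so H_0 ≅ Z.
  H_1: rank ker ∂_1 − rank ∂_2 = (12 − 8) − 0 = 4, and there is no ∂_2, so H_1 ≅ Z^4.

As a check, the Euler characteristic is 9 − 12 = -3, which agrees with 1 − 4 = -3.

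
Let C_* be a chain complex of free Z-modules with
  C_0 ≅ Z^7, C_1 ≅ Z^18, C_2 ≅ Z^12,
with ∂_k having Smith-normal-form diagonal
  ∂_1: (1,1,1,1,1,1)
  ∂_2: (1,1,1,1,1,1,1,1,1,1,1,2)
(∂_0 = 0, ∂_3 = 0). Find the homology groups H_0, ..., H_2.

H_0: b_0 = 7 − 0 − 6 = 1; torsion from ∂_1 factors > 1: none. So H_0 = Z.
H_1: b_1 = 18 − 6 − 12 = 0; torsion from ∂_2 factors > 1: [2]. So H_1 = Z/2Z.
H_2: b_2 = 12 − 12 − 0 = 0; torsion from ∂_3 factors > 1: none. So H_2 = 0.

H_0 = Z,  H_1 = Z/2Z,  H_2 = 0.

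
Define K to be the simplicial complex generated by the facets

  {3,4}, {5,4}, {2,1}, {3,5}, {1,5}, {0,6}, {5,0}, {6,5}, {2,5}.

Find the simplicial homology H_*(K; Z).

We work with the vertex ordering 0 < 1 < 2 < 3 < 4 < 5 < 6. The simplices of K, each written with vertices in increasing order, are:

  0-simplices (7): [0], [1], [2], [3], [4], [5], [6]
  1-simplices (9): [0,5], [0,6], [1,2], [1,5], [2,5], [3,4], [3,5], [4,5], [5,6]

Hence C_0 ≅ Z^7, C_1 ≅ Z^9.

∂_1: C_1 → C_0 is given by ∂[p,q] = [q] − [p].
The resulting 7×9 matrix has rank 6, and its Smith normal form has invariant factors (1,1,1,1,1,1).

Reading off H_k = ker ∂_k / im ∂_{k+1}:

  H_0: rank C_0 − rank ∂_1 = 7 − 6 = 1, and the invariant factors of ∂_1 are all 1, so H_0 = Z.
  H_1: rank ker ∂_1 − rank ∂_2 = (9 − 6) − 0 = 3, and there is no ∂_2, so H_1 = Z^3.

H_0 = Z,  H_1 = Z^3.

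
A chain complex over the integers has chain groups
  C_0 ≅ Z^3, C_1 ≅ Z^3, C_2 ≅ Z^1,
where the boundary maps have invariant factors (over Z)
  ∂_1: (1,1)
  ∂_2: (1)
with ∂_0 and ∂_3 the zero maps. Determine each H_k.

H_0: b_0 = 3 − 0 − 2 = 1; torsion from ∂_1 factors > 1: none. So H_0 ≅ Z.
H_1: b_1 = 3 − 2 − 1 = 0; torsion from ∂_2 factors > 1: none. So H_1 ≅ 0.
H_2: b_2 = 1 − 1 − 0 = 0; torsion from ∂_3 factors > 1: none. So H_2 ≅ 0.

H_0 ≅ Z,  H_1 = 0,  H_2 = 0.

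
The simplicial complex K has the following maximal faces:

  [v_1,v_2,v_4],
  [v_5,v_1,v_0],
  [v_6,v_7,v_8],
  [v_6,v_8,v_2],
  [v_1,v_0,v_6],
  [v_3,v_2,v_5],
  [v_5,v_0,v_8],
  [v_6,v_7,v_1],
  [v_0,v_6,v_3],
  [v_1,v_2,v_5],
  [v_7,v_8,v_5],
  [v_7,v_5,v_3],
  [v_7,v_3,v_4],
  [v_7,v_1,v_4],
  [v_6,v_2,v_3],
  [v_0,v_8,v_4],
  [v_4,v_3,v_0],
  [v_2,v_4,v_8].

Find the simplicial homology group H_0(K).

H_0 ≅ Z.

We work with the vertex ordering v_0 < v_1 < v_2 < v_3 < v_4 < v_5 < v_6 < v_7 < v_8. The simplices of K, each written with vertices in increasing order, are:

  0-simplices (9): [v_0], [v_1], [v_2], [v_3], [v_4], [v_5], [v_6], [v_7], [v_8]
  1-simplices (27): (27 of them)
  2-simplices (18): (18 of them)

Hence C_0 ≅ Z^9, C_1 ≅ Z^27, C_2 ≅ Z^18.

∂_1: C_1 → C_0 sends each edge [p,q] (with p < q) to q − p.
This gives a 9×27 integer matrix of rank 8; reducing to Smith normal form yields diagonal entries (1,1,1,1,1,1,1,1).

The boundary map ∂_2: C_2 → C_1 acts by ∂[p,q,r] = [q,r] − [p,r] + [p,q]. For instance
  ∂[v_1,v_6,v_7] = [v_6,v_7] − [v_1,v_7] + [v_1,v_6],
  ∂[v_2,v_6,v_8] = [v_6,v_8] − [v_2,v_8] + [v_2,v_6].
The resulting 27×18 matrix has rank 17, and its Smith normal form has invariant factors (1,1,1,1,1,1,1,1,1,1,1,1,1,1,1,1,1).

Now H_k = ker ∂_k / im ∂_{k+1}, so:

  H_0: rank C_0 − rank ∂_1 = 9 − 8 = 1, and the invariant factors of ∂_1 are all 1, so H_0 ≅ Z.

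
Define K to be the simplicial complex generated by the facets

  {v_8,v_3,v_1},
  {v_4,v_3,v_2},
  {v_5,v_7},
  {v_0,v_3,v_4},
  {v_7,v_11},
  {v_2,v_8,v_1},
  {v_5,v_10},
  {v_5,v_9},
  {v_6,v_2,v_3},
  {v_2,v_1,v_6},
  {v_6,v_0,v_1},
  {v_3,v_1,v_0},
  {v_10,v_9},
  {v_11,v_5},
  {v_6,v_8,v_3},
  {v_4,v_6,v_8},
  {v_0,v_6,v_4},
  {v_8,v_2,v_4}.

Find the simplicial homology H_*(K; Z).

H_0 ≅ Z^2,  H_1 ≅ Z^2 × Z/2,  H_2 = 0.

Order the vertices as v_0 < v_1 < v_2 < v_3 < v_4 < v_5 < v_6 < v_7 < v_8 < v_9 < v_10 < v_11. Listing each simplex with vertices in this order, K has dimension 2 with simplices:

  0-simplices (12): [v_0], [v_1], [v_2], [v_3], [v_4], [v_5], [v_6], [v_7], [v_8], [v_9], [v_10], [v_11]
  1-simplices (24): (24 of them)
  2-simplices (12): (12 of them)

so the chain groups are C_0 ≅ Z^12, C_1 ≅ Z^24, C_2 ≅ Z^12.

∂_1: C_1 → C_0 maps an edge to its endpoints' difference, ∂[p,q] = q − p.
As a 12×24 matrix over Z this has rank 10, with invariant factors (1,1,1,1,1,1,1,1,1,1).

Boundary ∂_2: C_2 → C_1 maps a triangle to the signed sum of its edges. For instance
  ∂[v_2,v_4,v_8] = [v_4,v_8] − [v_2,v_8] + [v_2,v_4],
  ∂[v_1,v_2,v_8] = [v_2,v_8] − [v_1,v_8] + [v_1,v_2].
The 24×12 boundary matrix has rank 12 and Smith normal form diag(1,1,1,1,1,1,1,1,1,1,1,2).

From H_k ≅ ker(∂_k) / im(∂_{k+1}) we obtain:

  H_0: rank C_0 − rank ∂_1 = 12 − 10 = 2, and the invariant factors of ∂_1 are all 1, so H_0 = Z^2.
  H_1: rank ker ∂_1 − rank ∂_2 = (24 − 10) − 12 = 2, and ∂_2 has invariant factor 2 > 1, so H_1 = Z^2 × Z/2.
  H_2: rank ker ∂_2 − rank ∂_3 = (12 − 12) − 0 = 0, and there is no ∂_3, so H_2 = 0.

As a check, the Euler characteristic is 12 − 24 + 12 = 0, which agrees with 2 − 2 + 0 = 0.
(K is a triangulation of the disjoint union of the real projective plane RP^2 and a wedge of 2 circles.)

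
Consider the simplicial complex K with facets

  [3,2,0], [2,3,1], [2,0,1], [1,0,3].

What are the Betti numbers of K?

Order the vertices as 0 < 1 < 2 < 3. Listing each simplex with vertices in this order, K has dimension 2 with simplices:

  0-simplices (4): [0], [1], [2], [3]
  1-simplices (6): [0,1], [0,2], [0,3], [1,2], [1,3], [2,3]
  2-simplices (4): [0,1,2], [0,1,3], [0,2,3], [1,2,3]

Hence C_0 ≅ Z^4, C_1 ≅ Z^6, C_2 ≅ Z^4.

∂_1: C_1 → C_0 maps an edge to its endpoints' difference, ∂[p,q] = q − p. For instance
  ∂[0,2] = [2] − [0].
This gives a 4×6 integer matrix of rank 3; reducing to Smith normal form yields diagonal entries (1,1,1).

Boundary ∂_2: C_2 → C_1 sends each 2-simplex [p,q,r] to [q,r] − [p,r] + [p,q]. For instance
  ∂[0,1,2] = [1,2] − [0,2] + [0,1],
  ∂[0,1,3] = [1,3] − [0,3] + [0,1].
The 6×4 boundary matrix has rank 3 and Smith normal form diag(1,1,1).

Reading off H_k = ker ∂_k / im ∂_{k+1}:

  H_0: rank C_0 − rank ∂_1 = 4 − 3 = 1, and the invariant factors of ∂_1 are all 1, so H_0 ≅ Z.
  H_1: rank ker ∂_1 − rank ∂_2 = (6 − 3) − 3 = 0, and the invariant factors of ∂_2 are all 1, so H_1 ≅ 0.
  H_2: rank ker ∂_2 − rank ∂_3 = (4 − 3) − 0 = 1, and there is no ∂_3, so H_2 ≅ Z.

As a check, the Euler characteristic is 4 − 6 + 4 = 2, which agrees with 1 − 0 + 1 = 2.

Hence the Betti numbers are b_0 = 1, b_1 = 0, b_2 = 1.

b_0 = 1, b_1 = 0, b_2 = 1.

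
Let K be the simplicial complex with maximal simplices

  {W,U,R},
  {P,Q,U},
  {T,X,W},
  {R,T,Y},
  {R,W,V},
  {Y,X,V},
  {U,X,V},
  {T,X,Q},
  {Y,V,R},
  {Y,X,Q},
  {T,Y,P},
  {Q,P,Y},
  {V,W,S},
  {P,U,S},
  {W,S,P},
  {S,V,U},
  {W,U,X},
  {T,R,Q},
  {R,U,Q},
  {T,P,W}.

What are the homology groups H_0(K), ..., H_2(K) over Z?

Fix the vertex order P < Q < R < S < T < U < V < W < X < Y and write every simplex with vertices in increasing order. Then dim K = 2 and the simplices of K are:

  0-simplices (10): P, Q, R, S, T, U, V, W, X, Y
  1-simplices (30): PQ, PS, PT, PU, PW, PY, QR, QT, QU, QX, QY, RT, RU, RV, RW, RY, SU, SV, SW, TW, TX, TY, UV, UW, UX, VW, VX, VY, WX, XY
  2-simplices (20): PQU, PQY, PSU, PSW, PTW, PTY, QRT, QRU, QTX, QXY, RTY, RUW, RVW, RVY, SUV, SVW, TWX, UVX, UWX, VXY

Hence C_0 ≅ Z^10, C_1 ≅ Z^30, C_2 ≅ Z^20.

∂_1: C_1 → C_0 maps an edge to its endpoints' difference, ∂[p,q] = q − p. For instance
  ∂QX = X − Q.
The resulting 10×30 matrix has rank 9, and its Smith normal form has invariant factors (1,1,1,1,1,1,1,1,1).

Boundary ∂_2: C_2 → C_1 acts by ∂[p,q,r] = [q,r] − [p,r] + [p,q]. For instance
  ∂RVY = VY − RY + RV,
  ∂UVX = VX − UX + UV.
As a 30×20 matrix over Z this has rank 20, with invariant factors (1,1,1,1,1,1,1,1,1,1,1,1,1,1,1,1,1,1,1,2).

From H_k ≅ ker(∂_k) / im(∂_{k+1}) we obtain:

  H_0: rank C_0 − rank ∂_1 = 10 − 9 = 1, and the invariant factors of ∂_1 are all 1, so H_0 = Z.
  H_1: rank ker ∂_1 − rank ∂_2 = (30 − 9) − 20 = 1, and ∂_2 has invariant factor 2 > 1, so H_1 = Z ⊕ Z/2.
  H_2: rank ker ∂_2 − rank ∂_3 = (20 − 20) − 0 = 0, and there is no ∂_3, so H_2 = 0.

As a check, the Euler characteristic is 10 − 30 + 20 = 0, which agrees with 1 − 1 + 0 = 0.

H_0 ≅ Z,  H_1 ≅ Z ⊕ Z/2,  H_2 = 0.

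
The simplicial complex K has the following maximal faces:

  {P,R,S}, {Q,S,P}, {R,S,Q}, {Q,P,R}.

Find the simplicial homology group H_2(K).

Fix the vertex order P < Q < R < S and write every simplex with vertices in increasing order. Then dim K = 2 and the simplices of K are:

  0-simplices (4): P, Q, R, S
  1-simplices (6): PQ, PR, PS, QR, QS, RS
  2-simplices (4): PQR, PQS, PRS, QRS

giving chain groups C_0 ≅ Z^4, C_1 ≅ Z^6, C_2 ≅ Z^4.

Boundary ∂_1: C_1 → C_0 sends each edge [p,q] (with p < q) to q − p. For instance
  ∂QR = R − Q.
This gives a 4×6 integer matrix of rank 3; reducing to Smith normal form yields diagonal entries (1,1,1).

∂_2: C_2 → C_1 sends each 2-simplex [p,q,r] to [q,r] − [p,r] + [p,q]. For instance
  ∂QRS = RS − QS + QR,
  ∂PQS = QS − PS + PQ.
This gives a 6×4 integer matrix of rank 3; reducing to Smith normal form yields diagonal entries (1,1,1).

Reading off H_k = ker ∂_k / im ∂_{k+1}:

  H_2: rank ker ∂_2 − rank ∂_3 = (4 − 3) − 0 = 1, and there is no ∂_3, so H_2 ≅ Z.

H_2 = Z.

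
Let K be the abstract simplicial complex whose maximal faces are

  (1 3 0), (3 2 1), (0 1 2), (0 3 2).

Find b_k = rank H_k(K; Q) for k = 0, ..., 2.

b_0 = 1, b_1 = 0, b_2 = 1.

K has 4 vertices, 6 edges, 4 triangles.
rank ∂_0 = 0, rank ∂_1 = 3 ⇒ b_0 = 4 − 0 − 3 = 1; all invariant factors of ∂_1 are 1 so no torsion. So H_0 = Z.
rank ∂_1 = 3, rank ∂_2 = 3 ⇒ b_1 = 6 − 3 − 3 = 0; all invariant factors of ∂_2 are 1 so no torsion. So H_1 = 0.
rank ∂_2 = 3, rank ∂_3 = 0 ⇒ b_2 = 4 − 3 − 0 = 1. So H_2 = Z.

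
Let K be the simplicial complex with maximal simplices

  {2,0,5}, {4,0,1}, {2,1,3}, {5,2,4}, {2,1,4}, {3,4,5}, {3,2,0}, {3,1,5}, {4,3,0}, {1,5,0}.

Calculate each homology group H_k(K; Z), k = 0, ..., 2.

Fix the vertex order 0 < 1 < 2 < 3 < 4 < 5 and write every simplex with vertices in increasing order. Then dim K = 2 and the simplices of K are:

  0-simplices (6): [0], [1], [2], [3], [4], [5]
  1-simplices (15): [0,1], [0,2], [0,3], [0,4], [0,5], [1,2], [1,3], [1,4], [1,5], [2,3], [2,4], [2,5], [3,4], [3,5], [4,5]
  2-simplices (10): [0,1,4], [0,1,5], [0,2,3], [0,2,5], [0,3,4], [1,2,3], [1,2,4], [1,3,5], [2,4,5], [3,4,5]

giving chain groups C_0 ≅ Z^6, C_1 ≅ Z^15, C_2 ≅ Z^10.

Boundary ∂_1: C_1 → C_0 is given by ∂[p,q] = [q] − [p].
The 6×15 boundary matrix has rank 5 and Smith normal form diag(1,1,1,1,1).

Boundary ∂_2: C_2 → C_1 maps a triangle to the signed sum of its edges. For instance
  ∂[0,2,3] = [2,3] − [0,3] + [0,2],
  ∂[3,4,5] = [4,5] − [3,5] + [3,4].
The resulting 15×10 matrix has rank 10, and its Smith normal form has invariant factors (1,1,1,1,1,1,1,1,1,2).

Reading off H_k = ker ∂_k / im ∂_{k+1}:

  H_0: rank C_0 − rank ∂_1 = 6 − 5 = 1, and the invariant factors of ∂_1 are all 1, so H_0 = Z.
  H_1: rank ker ∂_1 − rank ∂_2 = (15 − 5) − 10 = 0, and ∂_2 has invariant factor 2 > 1, so H_1 = Z/2Z.
  H_2: rank ker ∂_2 − rank ∂_3 = (10 − 10) − 0 = 0, and there is no ∂_3, so H_2 = 0.

H_0 = Z,  H_1 = Z/2Z,  H_2 = 0.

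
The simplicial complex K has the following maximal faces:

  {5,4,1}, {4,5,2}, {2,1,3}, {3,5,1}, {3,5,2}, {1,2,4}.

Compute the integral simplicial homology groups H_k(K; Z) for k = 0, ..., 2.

H_0 = Z,  H_1 = 0,  H_2 = Z.

Take the total order 1 < 2 < 3 < 4 < 5 on the vertex set. Then K (dimension 2) consists of the simplices:

  0-simplices (5): [1], [2], [3], [4], [5]
  1-simplices (9): [1,2], [1,3], [1,4], [1,5], [2,3], [2,4], [2,5], [3,5], [4,5]
  2-simplices (6): [1,2,3], [1,2,4], [1,3,5], [1,4,5], [2,3,5], [2,4,5]

so the chain groups are C_0 ≅ Z^5, C_1 ≅ Z^9, C_2 ≅ Z^6.

Boundary ∂_1: C_1 → C_0 maps an edge to its endpoints' difference, ∂[p,q] = q − p. For instance
  ∂[1,3] = [3] − [1].
The resulting 5×9 matrix has rank 4, and its Smith normal form has invariant factors (1,1,1,1).

∂_2: C_2 → C_1 sends each 2-simplex [p,q,r] to [q,r] − [p,r] + [p,q]. For instance
  ∂[1,3,5] = [3,5] − [1,5] + [1,3],
  ∂[2,4,5] = [4,5] − [2,5] + [2,4].
As a 9×6 matrix over Z this has rank 5, with invariant factors (1,1,1,1,1).

Computing H_k = (kernel of ∂_k) / (image of ∂_{k+1}):

  H_0: rank C_0 − rank ∂_1 = 5 − 4 = 1, and the invariant factors of ∂_1 are all 1, so H_0 ≅ Z.
  H_1: rank ker ∂_1 − rank ∂_2 = (9 − 4) − 5 = 0, and the invariant factors of ∂_2 are all 1, so H_1 ≅ 0.
  H_2: rank ker ∂_2 − rank ∂_3 = (6 − 5) − 0 = 1, and there is no ∂_3, so H_2 ≅ Z.

As a check, the Euler characteristic is 5 − 9 + 6 = 2, which agrees with 1 − 0 + 1 = 2.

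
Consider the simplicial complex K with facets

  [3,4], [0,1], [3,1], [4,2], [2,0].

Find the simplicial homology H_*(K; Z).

Fix the vertex order 0 < 1 < 2 < 3 < 4 and write every simplex with vertices in increasing order. Then dim K = 1 and the simplices of K are:

  0-simplices (5): [0], [1], [2], [3], [4]
  1-simplices (5): [0,1], [0,2], [1,3], [2,4], [3,4]

so the chain groups are C_0 ≅ Z^5, C_1 ≅ Z^5.

Boundary ∂_1: C_1 → C_0 sends each edge [p,q] (with p < q) to q − p. For instance
  ∂[1,3] = [3] − [1].
This gives a 5×5 integer matrix of rank 4; reducing to Smith normal form yields diagonal entries (1,1,1,1).

From H_k ≅ ker(∂_k) / im(∂_{k+1}) we obtain:

  H_0: rank C_0 − rank ∂_1 = 5 − 4 = 1, and the invariant factors of ∂_1 are all 1, so H_0 = Z.
  H_1: rank ker ∂_1 − rank ∂_2 = (5 − 4) − 0 = 1, and there is no ∂_2, so H_1 = Z.

(K is a triangulation of the circle S^1.)

H_0 = Z,  H_1 = Z.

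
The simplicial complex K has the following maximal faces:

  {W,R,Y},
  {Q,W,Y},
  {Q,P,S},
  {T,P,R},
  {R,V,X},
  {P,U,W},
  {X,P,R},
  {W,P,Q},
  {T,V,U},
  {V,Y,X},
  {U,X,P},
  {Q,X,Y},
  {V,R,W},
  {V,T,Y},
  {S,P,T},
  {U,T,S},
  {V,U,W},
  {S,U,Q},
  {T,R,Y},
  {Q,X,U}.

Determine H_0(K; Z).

We work with the vertex ordering P < Q < R < S < T < U < V < W < X < Y. The simplices of K, each written with vertices in increasing order, are:

  0-simplices (10): P, Q, R, S, T, U, V, W, X, Y
  1-simplices (30): PQ, PR, PS, PT, PU, PW, PX, QS, QU, QW, QX, QY, RT, RV, RW, RX, RY, ST, SU, TU, TV, TY, UV, UW, UX, VW, VX, VY, WY, XY
  2-simplices (20): PQS, PQW, PRT, PRX, PST, PUW, PUX, QSU, QUX, QWY, QXY, RTY, RVW, RVX, RWY, STU, TUV, TVY, UVW, VXY

so the chain groups are C_0 ≅ Z^10, C_1 ≅ Z^30, C_2 ≅ Z^20.

∂_1: C_1 → C_0 sends each edge [p,q] (with p < q) to q − p.
As a 10×30 matrix over Z this has rank 9, with invariant factors (1,1,1,1,1,1,1,1,1).

Boundary ∂_2: C_2 → C_1 maps a triangle to the signed sum of its edges. For instance
  ∂RTY = TY − RY + RT,
  ∂TUV = UV − TV + TU.
As a 30×20 matrix over Z this has rank 20, with invariant factors (1,1,1,1,1,1,1,1,1,1,1,1,1,1,1,1,1,1,1,2).

Now H_k = ker ∂_k / im ∂_{k+1}, so:

  H_0: rank C_0 − rank ∂_1 = 10 − 9 = 1, and the invariant factors of ∂_1 are all 1, so H_0 = Z.

H_0 = Z.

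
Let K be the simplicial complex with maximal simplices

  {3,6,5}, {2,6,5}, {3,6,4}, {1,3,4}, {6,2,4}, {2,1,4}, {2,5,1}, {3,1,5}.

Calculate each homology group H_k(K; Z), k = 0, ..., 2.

H_0 = Z,  H_1 = 0,  H_2 = Z.

Take the total order 1 < 2 < 3 < 4 < 5 < 6 on the vertex set. Then K (dimension 2) consists of the simplices:

  0-simplices (6): [1], [2], [3], [4], [5], [6]
  1-simplices (12): [1,2], [1,3], [1,4], [1,5], [2,4], [2,5], [2,6], [3,4], [3,5], [3,6], [4,6], [5,6]
  2-simplices (8): [1,2,4], [1,2,5], [1,3,4], [1,3,5], [2,4,6], [2,5,6], [3,4,6], [3,5,6]

Hence C_0 ≅ Z^6, C_1 ≅ Z^12, C_2 ≅ Z^8.

∂_1: C_1 → C_0 maps an edge to its endpoints' difference, ∂[p,q] = q − p.
This gives a 6×12 integer matrix of rank 5; reducing to Smith normal form yields diagonal entries (1,1,1,1,1).

Boundary ∂_2: C_2 → C_1 sends each 2-simplex [p,q,r] to [q,r] − [p,r] + [p,q]. For instance
  ∂[3,5,6] = [5,6] − [3,6] + [3,5],
  ∂[1,3,4] = [3,4] − [1,4] + [1,3].
This gives a 12×8 integer matrix of rank 7; reducing to Smith normal form yields diagonal entries (1,1,1,1,1,1,1).

Now H_k = ker ∂_k / im ∂_{k+1}, so:

  H_0: rank C_0 − rank ∂_1 = 6 − 5 = 1, and the invariant factors of ∂_1 are all 1, so H_0 ≅ Z.
  H_1: rank ker ∂_1 − rank ∂_2 = (12 − 5) − 7 = 0, and the invariant factors of ∂_2 are all 1, so H_1 ≅ 0.
  H_2: rank ker ∂_2 − rank ∂_3 = (8 − 7) − 0 = 1, and there is no ∂_3, so H_2 ≅ Z.

(K is a triangulation of the 2-sphere S^2.)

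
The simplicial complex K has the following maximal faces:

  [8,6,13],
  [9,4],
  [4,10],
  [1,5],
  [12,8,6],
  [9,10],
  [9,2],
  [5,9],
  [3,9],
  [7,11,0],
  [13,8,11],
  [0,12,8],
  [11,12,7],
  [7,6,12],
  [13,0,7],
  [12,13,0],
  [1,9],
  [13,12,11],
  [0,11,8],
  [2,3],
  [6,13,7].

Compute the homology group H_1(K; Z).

H_1 = Z^3 ⊕ Z/2Z.

Order the vertices as 0 < 1 < 2 < 3 < 4 < 5 < 6 < 7 < 8 < 9 < 10 < 11 < 12 < 13. Listing each simplex with vertices in this order, K has dimension 2 with simplices:

  0-simplices (14): [0], [1], [2], [3], [4], [5], [6], [7], [8], [9], [10], [11], [12], [13]
  1-simplices (27): (27 of them)
  2-simplices (12): [0,7,11], [0,7,13], [0,8,11], [0,8,12], [0,12,13], [6,7,12], [6,7,13], [6,8,12], [6,8,13], [7,11,12], [8,11,13], [11,12,13]

so the chain groups are C_0 ≅ Z^14, C_1 ≅ Z^27, C_2 ≅ Z^12.

Boundary ∂_1: C_1 → C_0 maps an edge to its endpoints' difference, ∂[p,q] = q − p.
The 14×27 boundary matrix has rank 12 and Smith normal form diag(1,1,1,1,1,1,1,1,1,1,1,1).

∂_2: C_2 → C_1 maps a triangle to the signed sum of its edges. For instance
  ∂[11,12,13] = [12,13] − [11,13] + [11,12],
  ∂[0,7,13] = [7,13] − [0,13] + [0,7].
This gives a 27×12 integer matrix of rank 12; reducing to Smith normal form yields diagonal entries (1,1,1,1,1,1,1,1,1,1,1,2).

Now H_k = ker ∂_k / im ∂_{k+1}, so:

  H_1: rank ker ∂_1 − rank ∂_2 = (27 − 12) − 12 = 3, and ∂_2 has invariant factor 2 > 1, so H_1 = Z^3 ⊕ Z/2Z.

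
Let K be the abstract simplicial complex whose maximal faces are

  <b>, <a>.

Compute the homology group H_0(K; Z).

Order the vertices as a < b. Listing each simplex with vertices in this order, K has dimension 0 with simplices:

  0-simplices (2): a, b

Hence C_0 ≅ Z^2.

From H_k ≅ ker(∂_k) / im(∂_{k+1}) we obtain:

  H_0: rank C_0 − rank ∂_1 = 2 − 0 = 2, and there is no ∂_1, so H_0 ≅ Z^2.

(K is a triangulation of a set of 2 points.)

H_0 = Z^2.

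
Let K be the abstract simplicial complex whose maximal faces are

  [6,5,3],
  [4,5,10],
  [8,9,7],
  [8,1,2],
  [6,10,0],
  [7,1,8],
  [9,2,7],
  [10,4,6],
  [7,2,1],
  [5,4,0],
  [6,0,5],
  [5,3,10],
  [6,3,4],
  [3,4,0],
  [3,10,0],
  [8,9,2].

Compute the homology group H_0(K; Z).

H_0 ≅ Z^2.

We work with the vertex ordering 0 < 1 < 2 < 3 < 4 < 5 < 6 < 7 < 8 < 9 < 10. The simplices of K, each written with vertices in increasing order, are:

  0-simplices (11): [0], [1], [2], [3], [4], [5], [6], [7], [8], [9], [10]
  1-simplices (24): (24 of them)
  2-simplices (16): [0,3,4], [0,3,10], [0,4,5], [0,5,6], [0,6,10], [1,2,7], [1,2,8], [1,7,8], [2,7,9], [2,8,9], [3,4,6], [3,5,6], [3,5,10], [4,5,10], [4,6,10], [7,8,9]

giving chain groups C_0 ≅ Z^11, C_1 ≅ Z^24, C_2 ≅ Z^16.

Boundary ∂_1: C_1 → C_0 maps an edge to its endpoints' difference, ∂[p,q] = q − p. For instance
  ∂[8,9] = [9] − [8].
This gives a 11×24 integer matrix of rank 9; reducing to Smith normal form yields diagonal entries (1,1,1,1,1,1,1,1,1).

The boundary map ∂_2: C_2 → C_1 maps a triangle to the signed sum of its edges. For instance
  ∂[1,2,8] = [2,8] − [1,8] + [1,2],
  ∂[3,4,6] = [4,6] − [3,6] + [3,4].
This gives a 24×16 integer matrix of rank 15; reducing to Smith normal form yields diagonal entries (1,1,1,1,1,1,1,1,1,1,1,1,1,1,2).

Reading off H_k = ker ∂_k / im ∂_{k+1}:

  H_0: rank C_0 − rank ∂_1 = 11 − 9 = 2, and the invariant factors of ∂_1 are all 1, so H_0 = Z^2.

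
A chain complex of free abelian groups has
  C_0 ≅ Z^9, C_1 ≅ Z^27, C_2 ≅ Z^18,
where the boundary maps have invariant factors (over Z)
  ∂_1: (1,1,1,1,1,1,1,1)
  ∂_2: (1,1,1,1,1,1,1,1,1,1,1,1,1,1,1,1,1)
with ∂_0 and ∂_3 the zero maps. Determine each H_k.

H_0 ≅ Z,  H_1 ≅ Z^2,  H_2 ≅ Z.

H_0: b_0 = 9 − 0 − 8 = 1; torsion from ∂_1 factors > 1: none. So H_0 ≅ Z.
H_1: b_1 = 27 − 8 − 17 = 2; torsion from ∂_2 factors > 1: none. So H_1 ≅ Z^2.
H_2: b_2 = 18 − 17 − 0 = 1; torsion from ∂_3 factors > 1: none. So H_2 ≅ Z.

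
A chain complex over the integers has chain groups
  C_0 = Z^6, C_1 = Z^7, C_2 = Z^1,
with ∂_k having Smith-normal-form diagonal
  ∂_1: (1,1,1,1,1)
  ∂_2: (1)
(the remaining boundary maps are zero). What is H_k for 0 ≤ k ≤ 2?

H_0 = Z,  H_1 = Z,  H_2 = 0.

H_0: b_0 = 6 − 0 − 5 = 1; torsion from ∂_1 factors > 1: none. So H_0 = Z.
H_1: b_1 = 7 − 5 − 1 = 1; torsion from ∂_2 factors > 1: none. So H_1 = Z.
H_2: b_2 = 1 − 1 − 0 = 0; torsion from ∂_3 factors > 1: none. So H_2 = 0.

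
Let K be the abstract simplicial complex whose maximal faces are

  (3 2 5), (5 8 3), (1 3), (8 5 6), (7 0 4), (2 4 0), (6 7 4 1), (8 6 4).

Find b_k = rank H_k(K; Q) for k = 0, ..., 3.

Fix the vertex order 0 < 1 < 2 < 3 < 4 < 5 < 6 < 7 < 8 and write every simplex with vertices in increasing order. Then dim K = 3 and the simplices of K are:

  0-simplices (9): [0], [1], [2], [3], [4], [5], [6], [7], [8]
  1-simplices (19): [0,2], [0,4], [0,7], [1,3], [1,4], [1,6], [1,7], [2,3], [2,4], [2,5], [3,5], [3,8], [4,6], [4,7], [4,8], [5,6], [5,8], [6,7], [6,8]
  2-simplices (10): [0,2,4], [0,4,7], [1,4,6], [1,4,7], [1,6,7], [2,3,5], [3,5,8], [4,6,7], [4,6,8], [5,6,8]
  3-simplices (1): [1,4,6,7]

giving chain groups C_0 ≅ Z^9, C_1 ≅ Z^19, C_2 ≅ Z^10, C_3 ≅ Z^1.

The boundary map ∂_1: C_1 → C_0 sends each edge [p,q] (with p < q) to q − p. For instance
  ∂[3,5] = [5] − [3].
The resulting 9×19 matrix has rank 8, and its Smith normal form has invariant factors (1,1,1,1,1,1,1,1).

∂_2: C_2 → C_1 sends each 2-simplex [p,q,r] to [q,r] − [p,r] + [p,q]. For instance
  ∂[5,6,8] = [6,8] − [5,8] + [5,6],
  ∂[2,3,5] = [3,5] − [2,5] + [2,3].
The 19×10 boundary matrix has rank 9 and Smith normal form diag(1,1,1,1,1,1,1,1,1).

The boundary map ∂_3: C_3 → C_2 sends each 3-simplex σ to the alternating sum Σ_i (−1)^i (σ with its i-th vertex removed). For instance
  ∂[1,4,6,7] = [4,6,7] − [1,6,7] + [1,4,7] − [1,4,6].
As a 10×1 matrix over Z this has rank 1, with invariant factors (1).

Now H_k = ker ∂_k / im ∂_{k+1}, so:

  H_0: rank C_0 − rank ∂_1 = 9 − 8 = 1, and the invariant factors of ∂_1 are all 1, so H_0 = Z.
  H_1: rank ker ∂_1 − rank ∂_2 = (19 − 8) − 9 = 2, and the invariant factors of ∂_2 are all 1, so H_1 = Z^2.
  H_2: rank ker ∂_2 − rank ∂_3 = (10 − 9) − 1 = 0, and the invariant factors of ∂_3 are all 1, so H_2 = 0.
  H_3: rank ker ∂_3 − rank ∂_4 = (1 − 1) − 0 = 0, and there is no ∂_4, so H_3 = 0.

Hence the Betti numbers are b_0 = 1, b_1 = 2, b_2 = 0, b_3 = 0.

b_0 = 1, b_1 = 2, b_2 = 0, b_3 = 0.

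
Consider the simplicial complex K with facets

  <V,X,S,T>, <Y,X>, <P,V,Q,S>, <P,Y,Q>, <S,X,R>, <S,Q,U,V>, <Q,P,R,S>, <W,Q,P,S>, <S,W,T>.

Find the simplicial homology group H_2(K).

Order the vertices as P < Q < R < S < T < U < V < W < X < Y. Listing each simplex with vertices in this order, K has dimension 3 with simplices:

  0-simplices (10): P, Q, R, S, T, U, V, W, X, Y
  1-simplices (25): PQ, PR, PS, PV, PW, PY, QR, QS, QU, QV, QW, QY, RS, RX, ST, SU, SV, SW, SX, TV, TW, TX, UV, VX, XY
  2-simplices (20): PQR, PQS, PQV, PQW, PQY, PRS, PSV, PSW, QRS, QSU, QSV, QSW, QUV, RSX, STV, STW, STX, SUV, SVX, TVX
  3-simplices (5): PQRS, PQSV, PQSW, QSUV, STVX

giving chain groups C_0 ≅ Z^10, C_1 ≅ Z^25, C_2 ≅ Z^20, C_3 ≅ Z^5.

∂_1: C_1 → C_0 is given by ∂[p,q] = [q] − [p]. For instance
  ∂SV = V − S.
This gives a 10×25 integer matrix of rank 9; reducing to Smith normal form yields diagonal entries (1,1,1,1,1,1,1,1,1).

∂_2: C_2 → C_1 sends each 2-simplex [p,q,r] to [q,r] − [p,r] + [p,q]. For instance
  ∂PQR = QR − PR + PQ,
  ∂RSX = SX − RX + RS.
As a 25×20 matrix over Z this has rank 15, with invariant factors (1,1,1,1,1,1,1,1,1,1,1,1,1,1,1).

∂_3: C_3 → C_2 sends each 3-simplex σ to the alternating sum Σ_i (−1)^i (σ with its i-th vertex removed). For instance
  ∂PQSV = QSV − PSV + PQV − PQS,
  ∂STVX = TVX − SVX + STX − STV.
This gives a 20×5 integer matrix of rank 5; reducing to Smith normal form yields diagonal entries (1,1,1,1,1).

Computing H_k = (kernel of ∂_k) / (image of ∂_{k+1}):

  H_2: rank ker ∂_2 − rank ∂_3 = (20 − 15) − 5 = 0, and the invariant factors of ∂_3 are all 1, so H_2 = 0.

H_2 = 0.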